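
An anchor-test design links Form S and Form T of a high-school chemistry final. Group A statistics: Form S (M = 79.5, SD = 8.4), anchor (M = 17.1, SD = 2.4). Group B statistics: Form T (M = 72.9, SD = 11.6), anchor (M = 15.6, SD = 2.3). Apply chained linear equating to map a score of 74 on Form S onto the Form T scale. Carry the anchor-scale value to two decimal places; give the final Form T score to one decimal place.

72.5

Form S → anchor (Group A): v = (2.4/8.4)(74 − 79.5) + 17.1 = 15.53
anchor → Form T (Group B): y = (11.6/2.3)(15.53 − 15.6) + 72.9 = 72.5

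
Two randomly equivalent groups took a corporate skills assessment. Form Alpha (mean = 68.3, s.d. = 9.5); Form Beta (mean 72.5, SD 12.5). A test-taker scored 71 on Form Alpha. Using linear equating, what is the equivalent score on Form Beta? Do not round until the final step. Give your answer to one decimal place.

Linear equating: y = (SD_Y/SD_X)(x − M_X) + M_Y
y = (12.5/9.5)(71 − 68.3) + 72.5
y = 1.315789 × 2.7 + 72.5 = 3.5526 + 72.5 = 76.1

76.1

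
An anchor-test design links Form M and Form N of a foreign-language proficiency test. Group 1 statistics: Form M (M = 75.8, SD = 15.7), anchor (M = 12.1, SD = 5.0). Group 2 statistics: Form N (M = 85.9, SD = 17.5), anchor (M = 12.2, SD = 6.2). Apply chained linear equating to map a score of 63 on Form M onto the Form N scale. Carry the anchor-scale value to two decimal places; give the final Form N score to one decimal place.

74.1

Form M → anchor (Group 1): v = (5.0/15.7)(63 − 75.8) + 12.1 = 8.02
anchor → Form N (Group 2): y = (17.5/6.2)(8.02 − 12.2) + 85.9 = 74.1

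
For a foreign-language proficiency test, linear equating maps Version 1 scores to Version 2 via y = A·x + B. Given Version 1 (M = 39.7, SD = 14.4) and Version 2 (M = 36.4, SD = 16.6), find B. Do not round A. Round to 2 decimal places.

-9.37

A = SD_Y / SD_X = 16.6 / 14.4 = 1.152778
B = M_Y − A·M_X = 36.4 − 1.152778 × 39.7 = -9.37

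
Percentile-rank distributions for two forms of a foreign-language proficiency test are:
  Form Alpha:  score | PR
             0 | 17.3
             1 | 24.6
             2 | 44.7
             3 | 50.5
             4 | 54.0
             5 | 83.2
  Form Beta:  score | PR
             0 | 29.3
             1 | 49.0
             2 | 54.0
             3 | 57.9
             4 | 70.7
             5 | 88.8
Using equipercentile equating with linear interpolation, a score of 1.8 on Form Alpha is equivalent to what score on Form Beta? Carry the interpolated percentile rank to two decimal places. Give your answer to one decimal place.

0.6

PR of 1.8 on Form Alpha: 24.6 + (1.8 − 1)/(2 − 1) × (44.7 − 24.6) = 40.68
On Form Beta, PR 40.68 falls between score 0 (PR 29.3) and 1 (PR 49.0).
Interpolate: 0 + (40.68 − 29.3)/(49.0 − 29.3) × (1 − 0) = 0.6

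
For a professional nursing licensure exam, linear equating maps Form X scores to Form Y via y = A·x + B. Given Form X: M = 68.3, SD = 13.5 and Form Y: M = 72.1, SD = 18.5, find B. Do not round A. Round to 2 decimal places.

A = SD_Y / SD_X = 18.5 / 13.5 = 1.370370
B = M_Y − A·M_X = 72.1 − 1.370370 × 68.3 = -21.50

-21.50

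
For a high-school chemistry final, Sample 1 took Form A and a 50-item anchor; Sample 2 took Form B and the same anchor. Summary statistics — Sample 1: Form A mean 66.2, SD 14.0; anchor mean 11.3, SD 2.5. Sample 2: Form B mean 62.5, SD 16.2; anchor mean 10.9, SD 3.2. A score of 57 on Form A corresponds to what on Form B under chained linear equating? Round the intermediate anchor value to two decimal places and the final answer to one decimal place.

Form A → anchor (Sample 1): v = (2.5/14.0)(57 − 66.2) + 11.3 = 9.66
anchor → Form B (Sample 2): y = (16.2/3.2)(9.66 − 10.9) + 62.5 = 56.2

56.2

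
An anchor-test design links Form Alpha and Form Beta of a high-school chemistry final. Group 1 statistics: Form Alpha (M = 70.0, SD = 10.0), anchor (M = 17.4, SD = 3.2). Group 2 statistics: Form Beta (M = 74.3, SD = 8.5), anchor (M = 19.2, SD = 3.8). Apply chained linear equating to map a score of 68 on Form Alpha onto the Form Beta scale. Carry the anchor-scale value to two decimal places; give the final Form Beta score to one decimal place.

Form Alpha → anchor (Group 1): v = (3.2/10.0)(68 − 70.0) + 17.4 = 16.76
anchor → Form Beta (Group 2): y = (8.5/3.8)(16.76 − 19.2) + 74.3 = 68.8

68.8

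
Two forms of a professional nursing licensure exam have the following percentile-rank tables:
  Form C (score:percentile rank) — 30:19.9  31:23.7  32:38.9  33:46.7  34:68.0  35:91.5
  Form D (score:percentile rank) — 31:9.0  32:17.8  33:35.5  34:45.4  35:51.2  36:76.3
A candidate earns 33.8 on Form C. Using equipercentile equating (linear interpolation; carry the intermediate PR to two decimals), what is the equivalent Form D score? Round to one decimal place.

PR of 33.8 on Form C: 46.7 + (33.8 − 33)/(34 − 33) × (68.0 − 46.7) = 63.74
On Form D, PR 63.74 falls between score 35 (PR 51.2) and 36 (PR 76.3).
Interpolate: 35 + (63.74 − 51.2)/(76.3 − 51.2) × (36 − 35) = 35.5

35.5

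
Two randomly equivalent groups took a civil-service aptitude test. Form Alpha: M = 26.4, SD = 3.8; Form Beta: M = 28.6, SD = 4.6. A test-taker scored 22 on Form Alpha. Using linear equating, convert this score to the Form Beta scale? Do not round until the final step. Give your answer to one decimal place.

Linear equating: y = (SD_Y/SD_X)(x − M_X) + M_Y
y = (4.6/3.8)(22 − 26.4) + 28.6
y = 1.210526 × -4.4 + 28.6 = -5.3263 + 28.6 = 23.3

23.3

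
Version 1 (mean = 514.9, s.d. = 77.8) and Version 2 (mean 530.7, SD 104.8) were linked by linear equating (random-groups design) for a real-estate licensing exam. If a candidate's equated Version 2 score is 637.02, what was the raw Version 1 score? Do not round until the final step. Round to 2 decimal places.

Invert y = (SD_Y/SD_X)(x − M_X) + M_Y:
x = (SD_X/SD_Y)(y − M_Y) + M_X = (77.8/104.8)(637.02 − 530.7) + 514.9
x = 0.742366 × 106.320 + 514.9 = 593.83

593.83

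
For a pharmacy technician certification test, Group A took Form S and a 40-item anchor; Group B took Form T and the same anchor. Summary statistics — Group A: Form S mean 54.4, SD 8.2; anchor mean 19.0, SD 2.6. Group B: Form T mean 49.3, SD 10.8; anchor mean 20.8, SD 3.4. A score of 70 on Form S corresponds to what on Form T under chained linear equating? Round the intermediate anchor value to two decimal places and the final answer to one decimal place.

59.3

Form S → anchor (Group A): v = (2.6/8.2)(70 − 54.4) + 19.0 = 23.95
anchor → Form T (Group B): y = (10.8/3.4)(23.95 − 20.8) + 49.3 = 59.3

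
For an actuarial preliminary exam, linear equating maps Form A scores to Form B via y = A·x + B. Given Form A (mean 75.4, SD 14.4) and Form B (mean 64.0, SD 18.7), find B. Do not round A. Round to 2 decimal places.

A = SD_Y / SD_X = 18.7 / 14.4 = 1.298611
B = M_Y − A·M_X = 64.0 − 1.298611 × 75.4 = -33.92

-33.92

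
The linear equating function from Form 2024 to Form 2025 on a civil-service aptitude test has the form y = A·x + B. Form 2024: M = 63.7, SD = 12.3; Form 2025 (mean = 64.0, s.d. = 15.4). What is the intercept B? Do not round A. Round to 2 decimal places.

-15.75

A = SD_Y / SD_X = 15.4 / 12.3 = 1.252033
B = M_Y − A·M_X = 64.0 − 1.252033 × 63.7 = -15.75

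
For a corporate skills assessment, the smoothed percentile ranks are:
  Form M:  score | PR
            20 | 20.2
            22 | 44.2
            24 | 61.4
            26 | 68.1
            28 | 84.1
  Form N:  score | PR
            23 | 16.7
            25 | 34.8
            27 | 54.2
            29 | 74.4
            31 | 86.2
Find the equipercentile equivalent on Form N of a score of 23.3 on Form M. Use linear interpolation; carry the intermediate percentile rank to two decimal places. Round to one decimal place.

PR of 23.3 on Form M: 44.2 + (23.3 − 22)/(24 − 22) × (61.4 − 44.2) = 55.38
On Form N, PR 55.38 falls between score 27 (PR 54.2) and 29 (PR 74.4).
Interpolate: 27 + (55.38 − 54.2)/(74.4 − 54.2) × (29 − 27) = 27.1

27.1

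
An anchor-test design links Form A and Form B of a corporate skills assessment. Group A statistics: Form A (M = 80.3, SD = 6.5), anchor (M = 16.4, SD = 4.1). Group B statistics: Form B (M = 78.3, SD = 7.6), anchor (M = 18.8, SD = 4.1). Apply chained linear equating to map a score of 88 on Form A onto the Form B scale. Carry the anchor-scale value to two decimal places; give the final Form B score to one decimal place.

82.9

Form A → anchor (Group A): v = (4.1/6.5)(88 − 80.3) + 16.4 = 21.26
anchor → Form B (Group B): y = (7.6/4.1)(21.26 − 18.8) + 78.3 = 82.9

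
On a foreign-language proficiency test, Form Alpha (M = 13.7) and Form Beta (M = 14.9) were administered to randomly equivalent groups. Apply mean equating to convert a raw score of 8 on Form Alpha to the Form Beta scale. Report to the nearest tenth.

Mean equating: y = x + (M_Y − M_X) = 8 + (14.9 − 13.7) = 9.2

9.2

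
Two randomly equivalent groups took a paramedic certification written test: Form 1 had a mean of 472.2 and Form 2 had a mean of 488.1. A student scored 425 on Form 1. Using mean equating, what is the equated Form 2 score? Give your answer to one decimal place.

440.9

Mean equating: y = x + (M_Y − M_X) = 425 + (488.1 − 472.2) = 440.9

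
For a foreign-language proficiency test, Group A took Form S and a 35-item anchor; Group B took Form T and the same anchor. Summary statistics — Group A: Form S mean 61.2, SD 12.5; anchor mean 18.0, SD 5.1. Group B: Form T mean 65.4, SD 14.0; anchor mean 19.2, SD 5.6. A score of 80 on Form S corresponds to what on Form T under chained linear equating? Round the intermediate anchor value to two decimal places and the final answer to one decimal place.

Form S → anchor (Group A): v = (5.1/12.5)(80 − 61.2) + 18.0 = 25.67
anchor → Form T (Group B): y = (14.0/5.6)(25.67 − 19.2) + 65.4 = 81.6

81.6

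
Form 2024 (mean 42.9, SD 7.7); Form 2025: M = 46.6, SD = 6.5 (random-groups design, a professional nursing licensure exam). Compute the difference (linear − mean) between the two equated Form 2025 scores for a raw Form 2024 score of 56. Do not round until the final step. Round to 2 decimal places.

Mean-equated: 56 + (46.6 − 42.9) = 59.70
Linear-equated: (6.5/7.7)(56 − 42.9) + 46.6 = 57.658
Difference = 57.658 − 59.70 = -2.04

-2.04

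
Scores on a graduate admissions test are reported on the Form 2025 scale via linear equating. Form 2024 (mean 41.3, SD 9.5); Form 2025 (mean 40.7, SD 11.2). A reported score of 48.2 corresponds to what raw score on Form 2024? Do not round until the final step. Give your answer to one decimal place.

Invert y = (SD_Y/SD_X)(x − M_X) + M_Y:
x = (SD_X/SD_Y)(y − M_Y) + M_X = (9.5/11.2)(48.2 − 40.7) + 41.3
x = 0.848214 × 7.500 + 41.3 = 47.7

47.7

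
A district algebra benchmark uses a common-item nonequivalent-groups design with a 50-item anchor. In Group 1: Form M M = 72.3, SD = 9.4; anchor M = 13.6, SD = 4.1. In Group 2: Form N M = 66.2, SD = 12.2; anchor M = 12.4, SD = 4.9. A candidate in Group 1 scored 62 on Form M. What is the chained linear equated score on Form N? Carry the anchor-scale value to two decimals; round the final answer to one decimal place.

58.0

Form M → anchor (Group 1): v = (4.1/9.4)(62 − 72.3) + 13.6 = 9.11
anchor → Form N (Group 2): y = (12.2/4.9)(9.11 − 12.4) + 66.2 = 58.0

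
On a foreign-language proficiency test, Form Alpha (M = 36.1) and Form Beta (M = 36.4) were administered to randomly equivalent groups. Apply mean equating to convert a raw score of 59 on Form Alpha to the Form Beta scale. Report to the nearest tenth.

Mean equating: y = x + (M_Y − M_X) = 59 + (36.4 − 36.1) = 59.3

59.3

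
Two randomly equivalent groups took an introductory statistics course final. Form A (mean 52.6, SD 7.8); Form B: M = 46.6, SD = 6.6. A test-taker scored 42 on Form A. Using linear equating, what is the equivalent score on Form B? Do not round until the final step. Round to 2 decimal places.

Linear equating: y = (SD_Y/SD_X)(x − M_X) + M_Y
y = (6.6/7.8)(42 − 52.6) + 46.6
y = 0.846154 × -10.6 + 46.6 = -8.9692 + 46.6 = 37.63

37.63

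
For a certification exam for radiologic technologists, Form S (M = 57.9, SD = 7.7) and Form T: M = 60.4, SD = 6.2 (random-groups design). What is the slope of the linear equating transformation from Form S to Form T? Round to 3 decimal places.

0.805

A = SD_Y / SD_X = 6.2 / 7.7 = 0.805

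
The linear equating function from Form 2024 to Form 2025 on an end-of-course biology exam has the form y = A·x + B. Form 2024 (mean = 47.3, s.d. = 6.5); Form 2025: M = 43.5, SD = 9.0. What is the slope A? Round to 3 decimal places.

1.385

A = SD_Y / SD_X = 9.0 / 6.5 = 1.385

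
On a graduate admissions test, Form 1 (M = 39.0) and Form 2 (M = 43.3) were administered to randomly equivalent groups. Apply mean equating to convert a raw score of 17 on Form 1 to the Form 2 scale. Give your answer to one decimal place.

Mean equating: y = x + (M_Y − M_X) = 17 + (43.3 − 39.0) = 21.3

21.3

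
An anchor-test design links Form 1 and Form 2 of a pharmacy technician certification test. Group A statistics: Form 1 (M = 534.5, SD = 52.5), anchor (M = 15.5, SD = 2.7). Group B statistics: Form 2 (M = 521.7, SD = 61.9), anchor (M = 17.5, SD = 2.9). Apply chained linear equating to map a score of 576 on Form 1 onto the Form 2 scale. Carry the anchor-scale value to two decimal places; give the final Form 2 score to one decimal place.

Form 1 → anchor (Group A): v = (2.7/52.5)(576 − 534.5) + 15.5 = 17.63
anchor → Form 2 (Group B): y = (61.9/2.9)(17.63 − 17.5) + 521.7 = 524.5

524.5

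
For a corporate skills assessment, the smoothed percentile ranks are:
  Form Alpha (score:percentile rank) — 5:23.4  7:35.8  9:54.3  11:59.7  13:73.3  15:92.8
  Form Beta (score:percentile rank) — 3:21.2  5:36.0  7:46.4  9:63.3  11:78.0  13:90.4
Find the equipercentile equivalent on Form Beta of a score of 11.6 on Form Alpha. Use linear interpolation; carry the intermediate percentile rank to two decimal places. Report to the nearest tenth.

9.1

PR of 11.6 on Form Alpha: 59.7 + (11.6 − 11)/(13 − 11) × (73.3 − 59.7) = 63.78
On Form Beta, PR 63.78 falls between score 9 (PR 63.3) and 11 (PR 78.0).
Interpolate: 9 + (63.78 − 63.3)/(78.0 − 63.3) × (11 − 9) = 9.1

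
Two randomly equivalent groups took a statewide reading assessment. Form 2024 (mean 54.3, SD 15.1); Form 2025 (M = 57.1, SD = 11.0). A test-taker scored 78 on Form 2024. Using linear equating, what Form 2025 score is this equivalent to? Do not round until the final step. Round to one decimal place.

74.4

Linear equating: y = (SD_Y/SD_X)(x − M_X) + M_Y
y = (11.0/15.1)(78 − 54.3) + 57.1
y = 0.728477 × 23.7 + 57.1 = 17.2649 + 57.1 = 74.4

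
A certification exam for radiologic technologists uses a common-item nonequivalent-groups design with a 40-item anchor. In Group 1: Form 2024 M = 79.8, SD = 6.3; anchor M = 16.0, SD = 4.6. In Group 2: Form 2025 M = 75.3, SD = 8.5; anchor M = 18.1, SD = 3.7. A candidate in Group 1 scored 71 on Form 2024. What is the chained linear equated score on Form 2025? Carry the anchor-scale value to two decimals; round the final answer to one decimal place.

Form 2024 → anchor (Group 1): v = (4.6/6.3)(71 − 79.8) + 16.0 = 9.57
anchor → Form 2025 (Group 2): y = (8.5/3.7)(9.57 − 18.1) + 75.3 = 55.7

55.7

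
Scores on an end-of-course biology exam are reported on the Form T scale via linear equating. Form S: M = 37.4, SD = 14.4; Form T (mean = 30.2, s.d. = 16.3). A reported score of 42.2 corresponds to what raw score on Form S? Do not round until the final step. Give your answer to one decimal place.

Invert y = (SD_Y/SD_X)(x − M_X) + M_Y:
x = (SD_X/SD_Y)(y − M_Y) + M_X = (14.4/16.3)(42.2 − 30.2) + 37.4
x = 0.883436 × 12.000 + 37.4 = 48.0

48.0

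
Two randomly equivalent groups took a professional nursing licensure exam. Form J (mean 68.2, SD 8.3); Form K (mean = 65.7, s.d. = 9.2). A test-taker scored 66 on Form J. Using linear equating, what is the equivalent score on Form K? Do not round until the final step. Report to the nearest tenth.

Linear equating: y = (SD_Y/SD_X)(x − M_X) + M_Y
y = (9.2/8.3)(66 − 68.2) + 65.7
y = 1.108434 × -2.2 + 65.7 = -2.4386 + 65.7 = 63.3

63.3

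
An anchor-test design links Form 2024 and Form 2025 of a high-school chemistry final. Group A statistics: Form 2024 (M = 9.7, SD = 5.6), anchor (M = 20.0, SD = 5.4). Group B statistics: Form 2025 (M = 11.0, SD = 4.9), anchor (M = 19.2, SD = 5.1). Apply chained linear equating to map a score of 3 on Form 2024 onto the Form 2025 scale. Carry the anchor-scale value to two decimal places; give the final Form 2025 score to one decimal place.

5.6

Form 2024 → anchor (Group A): v = (5.4/5.6)(3 − 9.7) + 20.0 = 13.54
anchor → Form 2025 (Group B): y = (4.9/5.1)(13.54 − 19.2) + 11.0 = 5.6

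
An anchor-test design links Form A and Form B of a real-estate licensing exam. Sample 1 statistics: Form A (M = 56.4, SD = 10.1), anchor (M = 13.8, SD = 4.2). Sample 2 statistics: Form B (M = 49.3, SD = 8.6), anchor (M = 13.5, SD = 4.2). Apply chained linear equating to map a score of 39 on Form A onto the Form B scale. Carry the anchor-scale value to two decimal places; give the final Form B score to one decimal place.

35.1

Form A → anchor (Sample 1): v = (4.2/10.1)(39 − 56.4) + 13.8 = 6.56
anchor → Form B (Sample 2): y = (8.6/4.2)(6.56 − 13.5) + 49.3 = 35.1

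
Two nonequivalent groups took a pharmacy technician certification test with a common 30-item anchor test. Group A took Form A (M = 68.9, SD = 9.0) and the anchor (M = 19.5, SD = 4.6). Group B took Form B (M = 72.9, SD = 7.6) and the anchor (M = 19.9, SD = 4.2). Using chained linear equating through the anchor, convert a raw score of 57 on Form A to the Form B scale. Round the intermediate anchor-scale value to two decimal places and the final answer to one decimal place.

61.2

Form A → anchor (Group A): v = (4.6/9.0)(57 − 68.9) + 19.5 = 13.42
anchor → Form B (Group B): y = (7.6/4.2)(13.42 − 19.9) + 72.9 = 61.2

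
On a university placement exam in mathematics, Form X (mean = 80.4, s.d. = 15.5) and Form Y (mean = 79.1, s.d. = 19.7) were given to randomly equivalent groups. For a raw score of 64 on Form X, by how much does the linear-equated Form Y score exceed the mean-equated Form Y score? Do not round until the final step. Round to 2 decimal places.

-4.44

Mean-equated: 64 + (79.1 − 80.4) = 62.70
Linear-equated: (19.7/15.5)(64 − 80.4) + 79.1 = 58.256
Difference = 58.256 − 62.70 = -4.44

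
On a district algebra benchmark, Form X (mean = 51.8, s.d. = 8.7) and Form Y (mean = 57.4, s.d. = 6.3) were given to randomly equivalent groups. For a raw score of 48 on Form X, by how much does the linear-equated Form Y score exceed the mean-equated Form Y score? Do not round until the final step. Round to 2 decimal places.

1.05

Mean-equated: 48 + (57.4 − 51.8) = 53.60
Linear-equated: (6.3/8.7)(48 − 51.8) + 57.4 = 54.648
Difference = 54.648 − 53.60 = 1.05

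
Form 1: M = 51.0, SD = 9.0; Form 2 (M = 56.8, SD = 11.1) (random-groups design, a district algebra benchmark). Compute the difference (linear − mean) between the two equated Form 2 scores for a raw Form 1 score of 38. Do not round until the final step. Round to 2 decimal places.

Mean-equated: 38 + (56.8 − 51.0) = 43.80
Linear-equated: (11.1/9.0)(38 − 51.0) + 56.8 = 40.767
Difference = 40.767 − 43.80 = -3.03

-3.03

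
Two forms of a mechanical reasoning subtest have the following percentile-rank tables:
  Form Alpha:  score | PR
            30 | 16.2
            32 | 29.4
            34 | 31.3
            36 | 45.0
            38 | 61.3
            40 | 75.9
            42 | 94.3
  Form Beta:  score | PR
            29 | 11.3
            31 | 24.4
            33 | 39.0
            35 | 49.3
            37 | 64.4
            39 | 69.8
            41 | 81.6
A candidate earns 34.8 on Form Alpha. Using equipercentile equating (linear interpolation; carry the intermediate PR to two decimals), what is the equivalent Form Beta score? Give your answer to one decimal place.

32.7

PR of 34.8 on Form Alpha: 31.3 + (34.8 − 34)/(36 − 34) × (45.0 − 31.3) = 36.78
On Form Beta, PR 36.78 falls between score 31 (PR 24.4) and 33 (PR 39.0).
Interpolate: 31 + (36.78 − 24.4)/(39.0 − 24.4) × (33 − 31) = 32.7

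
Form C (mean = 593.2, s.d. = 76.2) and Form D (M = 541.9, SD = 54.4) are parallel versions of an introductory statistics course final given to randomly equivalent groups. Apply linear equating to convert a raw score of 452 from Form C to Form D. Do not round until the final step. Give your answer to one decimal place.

441.1

Linear equating: y = (SD_Y/SD_X)(x − M_X) + M_Y
y = (54.4/76.2)(452 − 593.2) + 541.9
y = 0.713911 × -141.2 + 541.9 = -100.8042 + 541.9 = 441.1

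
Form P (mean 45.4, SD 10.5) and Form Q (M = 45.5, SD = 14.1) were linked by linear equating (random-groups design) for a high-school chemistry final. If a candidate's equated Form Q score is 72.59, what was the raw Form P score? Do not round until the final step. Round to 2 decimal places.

65.57

Invert y = (SD_Y/SD_X)(x − M_X) + M_Y:
x = (SD_X/SD_Y)(y − M_Y) + M_X = (10.5/14.1)(72.59 − 45.5) + 45.4
x = 0.744681 × 27.090 + 45.4 = 65.57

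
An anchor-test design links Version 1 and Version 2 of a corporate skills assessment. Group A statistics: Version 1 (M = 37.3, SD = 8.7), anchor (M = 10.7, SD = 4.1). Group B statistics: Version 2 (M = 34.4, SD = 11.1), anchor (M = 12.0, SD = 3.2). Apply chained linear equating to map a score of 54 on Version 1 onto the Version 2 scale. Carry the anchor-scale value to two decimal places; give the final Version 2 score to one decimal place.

Version 1 → anchor (Group A): v = (4.1/8.7)(54 − 37.3) + 10.7 = 18.57
anchor → Version 2 (Group B): y = (11.1/3.2)(18.57 − 12.0) + 34.4 = 57.2

57.2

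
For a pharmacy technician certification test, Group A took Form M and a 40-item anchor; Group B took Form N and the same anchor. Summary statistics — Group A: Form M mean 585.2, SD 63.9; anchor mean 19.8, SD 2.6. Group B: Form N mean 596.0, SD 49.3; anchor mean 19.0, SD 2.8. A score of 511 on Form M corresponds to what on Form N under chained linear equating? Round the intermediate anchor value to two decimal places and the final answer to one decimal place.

Form M → anchor (Group A): v = (2.6/63.9)(511 − 585.2) + 19.8 = 16.78
anchor → Form N (Group B): y = (49.3/2.8)(16.78 − 19.0) + 596.0 = 556.9

556.9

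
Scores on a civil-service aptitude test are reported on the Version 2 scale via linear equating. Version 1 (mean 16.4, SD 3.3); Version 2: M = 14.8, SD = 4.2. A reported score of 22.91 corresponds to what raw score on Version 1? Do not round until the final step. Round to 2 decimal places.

Invert y = (SD_Y/SD_X)(x − M_X) + M_Y:
x = (SD_X/SD_Y)(y − M_Y) + M_X = (3.3/4.2)(22.91 − 14.8) + 16.4
x = 0.785714 × 8.110 + 16.4 = 22.77

22.77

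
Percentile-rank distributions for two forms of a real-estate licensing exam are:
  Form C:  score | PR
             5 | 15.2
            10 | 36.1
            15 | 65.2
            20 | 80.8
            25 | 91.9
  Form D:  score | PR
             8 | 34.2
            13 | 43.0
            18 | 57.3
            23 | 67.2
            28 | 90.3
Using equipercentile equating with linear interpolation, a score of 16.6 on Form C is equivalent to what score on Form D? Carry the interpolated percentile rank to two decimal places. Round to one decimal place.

PR of 16.6 on Form C: 65.2 + (16.6 − 15)/(20 − 15) × (80.8 − 65.2) = 70.19
On Form D, PR 70.19 falls between score 23 (PR 67.2) and 28 (PR 90.3).
Interpolate: 23 + (70.19 − 67.2)/(90.3 − 67.2) × (28 − 23) = 23.6

23.6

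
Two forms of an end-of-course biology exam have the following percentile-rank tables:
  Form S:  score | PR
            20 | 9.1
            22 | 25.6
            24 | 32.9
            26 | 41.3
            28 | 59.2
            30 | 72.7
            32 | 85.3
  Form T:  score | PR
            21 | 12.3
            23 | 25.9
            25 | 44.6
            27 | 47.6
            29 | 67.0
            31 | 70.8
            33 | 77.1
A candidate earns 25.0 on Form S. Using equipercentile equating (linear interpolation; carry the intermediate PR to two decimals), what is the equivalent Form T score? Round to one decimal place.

PR of 25.0 on Form S: 32.9 + (25.0 − 24)/(26 − 24) × (41.3 − 32.9) = 37.10
On Form T, PR 37.10 falls between score 23 (PR 25.9) and 25 (PR 44.6).
Interpolate: 23 + (37.10 − 25.9)/(44.6 − 25.9) × (25 − 23) = 24.2

24.2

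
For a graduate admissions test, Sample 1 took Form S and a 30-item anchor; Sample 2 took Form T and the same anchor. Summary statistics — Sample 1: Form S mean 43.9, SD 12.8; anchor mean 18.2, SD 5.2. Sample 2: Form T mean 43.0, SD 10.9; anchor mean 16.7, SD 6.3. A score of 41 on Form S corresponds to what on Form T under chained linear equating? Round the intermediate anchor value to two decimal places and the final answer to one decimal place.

Form S → anchor (Sample 1): v = (5.2/12.8)(41 − 43.9) + 18.2 = 17.02
anchor → Form T (Sample 2): y = (10.9/6.3)(17.02 − 16.7) + 43.0 = 43.6

43.6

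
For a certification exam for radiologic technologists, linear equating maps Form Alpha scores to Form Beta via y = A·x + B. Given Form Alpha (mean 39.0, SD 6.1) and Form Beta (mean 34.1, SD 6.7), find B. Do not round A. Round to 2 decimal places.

-8.74

A = SD_Y / SD_X = 6.7 / 6.1 = 1.098361
B = M_Y − A·M_X = 34.1 − 1.098361 × 39.0 = -8.74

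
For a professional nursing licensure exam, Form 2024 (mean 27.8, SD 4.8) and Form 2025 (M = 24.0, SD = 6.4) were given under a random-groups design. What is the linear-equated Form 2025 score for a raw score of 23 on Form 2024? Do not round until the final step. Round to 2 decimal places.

17.60

Linear equating: y = (SD_Y/SD_X)(x − M_X) + M_Y
y = (6.4/4.8)(23 − 27.8) + 24.0
y = 1.333333 × -4.8 + 24.0 = -6.4000 + 24.0 = 17.60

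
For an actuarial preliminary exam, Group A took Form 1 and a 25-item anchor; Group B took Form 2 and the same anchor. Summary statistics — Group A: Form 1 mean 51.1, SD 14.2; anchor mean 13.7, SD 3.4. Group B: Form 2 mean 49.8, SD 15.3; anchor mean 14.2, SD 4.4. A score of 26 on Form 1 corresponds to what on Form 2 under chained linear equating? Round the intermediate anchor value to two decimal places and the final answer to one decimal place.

Form 1 → anchor (Group A): v = (3.4/14.2)(26 − 51.1) + 13.7 = 7.69
anchor → Form 2 (Group B): y = (15.3/4.4)(7.69 − 14.2) + 49.8 = 27.2

27.2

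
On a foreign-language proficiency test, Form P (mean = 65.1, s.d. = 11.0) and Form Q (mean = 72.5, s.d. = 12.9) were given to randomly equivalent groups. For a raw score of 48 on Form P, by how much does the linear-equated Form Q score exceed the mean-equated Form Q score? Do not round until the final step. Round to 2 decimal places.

Mean-equated: 48 + (72.5 − 65.1) = 55.40
Linear-equated: (12.9/11.0)(48 − 65.1) + 72.5 = 52.446
Difference = 52.446 − 55.40 = -2.95

-2.95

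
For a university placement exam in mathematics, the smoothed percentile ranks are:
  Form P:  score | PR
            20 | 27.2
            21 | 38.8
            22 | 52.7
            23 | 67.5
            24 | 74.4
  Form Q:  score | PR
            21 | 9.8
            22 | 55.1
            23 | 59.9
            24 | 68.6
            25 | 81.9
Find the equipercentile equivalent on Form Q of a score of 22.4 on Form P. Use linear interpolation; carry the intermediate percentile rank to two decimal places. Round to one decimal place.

PR of 22.4 on Form P: 52.7 + (22.4 − 22)/(23 − 22) × (67.5 − 52.7) = 58.62
On Form Q, PR 58.62 falls between score 22 (PR 55.1) and 23 (PR 59.9).
Interpolate: 22 + (58.62 − 55.1)/(59.9 − 55.1) × (23 − 22) = 22.7

22.7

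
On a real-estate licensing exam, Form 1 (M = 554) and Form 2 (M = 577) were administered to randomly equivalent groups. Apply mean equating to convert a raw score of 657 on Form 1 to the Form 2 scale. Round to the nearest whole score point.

680

Mean equating: y = x + (M_Y − M_X) = 657 + (577 − 554) = 680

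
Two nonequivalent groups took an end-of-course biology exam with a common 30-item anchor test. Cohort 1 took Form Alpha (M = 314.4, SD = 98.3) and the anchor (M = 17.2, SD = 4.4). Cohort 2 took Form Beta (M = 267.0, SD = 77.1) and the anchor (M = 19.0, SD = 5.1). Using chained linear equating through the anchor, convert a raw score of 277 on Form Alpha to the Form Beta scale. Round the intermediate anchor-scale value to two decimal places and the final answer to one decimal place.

Form Alpha → anchor (Cohort 1): v = (4.4/98.3)(277 − 314.4) + 17.2 = 15.53
anchor → Form Beta (Cohort 2): y = (77.1/5.1)(15.53 − 19.0) + 267.0 = 214.5

214.5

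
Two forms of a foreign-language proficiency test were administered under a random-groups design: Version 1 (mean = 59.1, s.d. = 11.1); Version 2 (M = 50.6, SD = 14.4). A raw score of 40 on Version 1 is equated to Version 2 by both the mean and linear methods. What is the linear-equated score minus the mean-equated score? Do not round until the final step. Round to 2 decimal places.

Mean-equated: 40 + (50.6 − 59.1) = 31.50
Linear-equated: (14.4/11.1)(40 − 59.1) + 50.6 = 25.822
Difference = 25.822 − 31.50 = -5.68

-5.68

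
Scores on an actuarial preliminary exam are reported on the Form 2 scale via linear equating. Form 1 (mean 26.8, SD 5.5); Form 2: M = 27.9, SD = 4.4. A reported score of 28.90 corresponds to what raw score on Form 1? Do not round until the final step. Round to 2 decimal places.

Invert y = (SD_Y/SD_X)(x − M_X) + M_Y:
x = (SD_X/SD_Y)(y − M_Y) + M_X = (5.5/4.4)(28.90 − 27.9) + 26.8
x = 1.250000 × 1.000 + 26.8 = 28.05

28.05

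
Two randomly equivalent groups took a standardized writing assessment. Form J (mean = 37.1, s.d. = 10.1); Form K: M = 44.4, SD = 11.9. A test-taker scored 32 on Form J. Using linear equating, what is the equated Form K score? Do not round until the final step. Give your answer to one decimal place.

38.4

Linear equating: y = (SD_Y/SD_X)(x − M_X) + M_Y
y = (11.9/10.1)(32 − 37.1) + 44.4
y = 1.178218 × -5.1 + 44.4 = -6.0089 + 44.4 = 38.4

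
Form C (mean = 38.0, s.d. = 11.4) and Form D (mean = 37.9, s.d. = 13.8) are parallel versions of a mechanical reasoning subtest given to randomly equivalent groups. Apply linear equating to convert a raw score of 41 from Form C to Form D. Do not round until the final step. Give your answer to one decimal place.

41.5

Linear equating: y = (SD_Y/SD_X)(x − M_X) + M_Y
y = (13.8/11.4)(41 − 38.0) + 37.9
y = 1.210526 × 3.0 + 37.9 = 3.6316 + 37.9 = 41.5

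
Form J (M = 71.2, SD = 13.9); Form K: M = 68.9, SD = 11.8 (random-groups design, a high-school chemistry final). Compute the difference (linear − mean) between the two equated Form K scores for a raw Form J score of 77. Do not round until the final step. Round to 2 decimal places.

Mean-equated: 77 + (68.9 − 71.2) = 74.70
Linear-equated: (11.8/13.9)(77 − 71.2) + 68.9 = 73.824
Difference = 73.824 − 74.70 = -0.88

-0.88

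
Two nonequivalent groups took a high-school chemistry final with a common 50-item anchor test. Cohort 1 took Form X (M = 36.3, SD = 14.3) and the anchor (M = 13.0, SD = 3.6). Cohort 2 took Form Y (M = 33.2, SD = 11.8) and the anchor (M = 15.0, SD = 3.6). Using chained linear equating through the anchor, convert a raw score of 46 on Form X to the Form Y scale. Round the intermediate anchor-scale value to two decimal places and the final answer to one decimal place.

34.6

Form X → anchor (Cohort 1): v = (3.6/14.3)(46 − 36.3) + 13.0 = 15.44
anchor → Form Y (Cohort 2): y = (11.8/3.6)(15.44 − 15.0) + 33.2 = 34.6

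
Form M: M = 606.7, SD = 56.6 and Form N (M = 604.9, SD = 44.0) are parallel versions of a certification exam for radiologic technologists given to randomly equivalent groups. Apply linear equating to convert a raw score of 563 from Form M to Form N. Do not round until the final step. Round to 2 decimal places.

570.93

Linear equating: y = (SD_Y/SD_X)(x − M_X) + M_Y
y = (44.0/56.6)(563 − 606.7) + 604.9
y = 0.777385 × -43.7 + 604.9 = -33.9717 + 604.9 = 570.93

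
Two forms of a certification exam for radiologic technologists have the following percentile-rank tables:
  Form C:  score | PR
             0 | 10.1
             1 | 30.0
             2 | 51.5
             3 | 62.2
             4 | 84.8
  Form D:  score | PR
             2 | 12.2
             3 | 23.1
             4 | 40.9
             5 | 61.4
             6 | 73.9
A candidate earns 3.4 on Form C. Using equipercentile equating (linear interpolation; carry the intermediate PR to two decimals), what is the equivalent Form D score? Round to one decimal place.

PR of 3.4 on Form C: 62.2 + (3.4 − 3)/(4 − 3) × (84.8 − 62.2) = 71.24
On Form D, PR 71.24 falls between score 5 (PR 61.4) and 6 (PR 73.9).
Interpolate: 5 + (71.24 − 61.4)/(73.9 − 61.4) × (6 − 5) = 5.8

5.8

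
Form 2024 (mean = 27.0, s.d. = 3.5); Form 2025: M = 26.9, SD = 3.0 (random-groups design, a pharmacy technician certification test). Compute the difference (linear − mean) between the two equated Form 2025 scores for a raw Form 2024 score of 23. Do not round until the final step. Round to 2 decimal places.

0.57

Mean-equated: 23 + (26.9 − 27.0) = 22.90
Linear-equated: (3.0/3.5)(23 − 27.0) + 26.9 = 23.471
Difference = 23.471 − 22.90 = 0.57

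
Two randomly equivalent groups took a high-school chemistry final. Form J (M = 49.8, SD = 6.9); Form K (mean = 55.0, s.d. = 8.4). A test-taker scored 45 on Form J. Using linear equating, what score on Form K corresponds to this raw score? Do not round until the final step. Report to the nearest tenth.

Linear equating: y = (SD_Y/SD_X)(x − M_X) + M_Y
y = (8.4/6.9)(45 − 49.8) + 55.0
y = 1.217391 × -4.8 + 55.0 = -5.8435 + 55.0 = 49.2

49.2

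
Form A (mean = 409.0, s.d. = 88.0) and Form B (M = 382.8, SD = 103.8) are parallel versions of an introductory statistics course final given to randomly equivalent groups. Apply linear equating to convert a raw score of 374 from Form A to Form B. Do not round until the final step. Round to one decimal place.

341.5

Linear equating: y = (SD_Y/SD_X)(x − M_X) + M_Y
y = (103.8/88.0)(374 − 409.0) + 382.8
y = 1.179545 × -35.0 + 382.8 = -41.2841 + 382.8 = 341.5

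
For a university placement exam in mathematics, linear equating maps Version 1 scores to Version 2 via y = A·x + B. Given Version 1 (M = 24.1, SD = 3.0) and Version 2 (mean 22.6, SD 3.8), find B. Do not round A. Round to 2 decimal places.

A = SD_Y / SD_X = 3.8 / 3.0 = 1.266667
B = M_Y − A·M_X = 22.6 − 1.266667 × 24.1 = -7.93

-7.93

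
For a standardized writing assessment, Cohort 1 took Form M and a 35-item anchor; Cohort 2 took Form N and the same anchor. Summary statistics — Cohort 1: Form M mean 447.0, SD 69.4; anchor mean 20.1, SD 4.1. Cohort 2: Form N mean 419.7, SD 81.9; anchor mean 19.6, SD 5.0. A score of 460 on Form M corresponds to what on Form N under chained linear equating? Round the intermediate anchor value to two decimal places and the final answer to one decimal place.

Form M → anchor (Cohort 1): v = (4.1/69.4)(460 − 447.0) + 20.1 = 20.87
anchor → Form N (Cohort 2): y = (81.9/5.0)(20.87 − 19.6) + 419.7 = 440.5

440.5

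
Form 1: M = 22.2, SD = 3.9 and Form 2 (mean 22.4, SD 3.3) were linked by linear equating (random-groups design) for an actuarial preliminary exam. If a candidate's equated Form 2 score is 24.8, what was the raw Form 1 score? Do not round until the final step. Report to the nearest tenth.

Invert y = (SD_Y/SD_X)(x − M_X) + M_Y:
x = (SD_X/SD_Y)(y − M_Y) + M_X = (3.9/3.3)(24.8 − 22.4) + 22.2
x = 1.181818 × 2.400 + 22.2 = 25.0

25.0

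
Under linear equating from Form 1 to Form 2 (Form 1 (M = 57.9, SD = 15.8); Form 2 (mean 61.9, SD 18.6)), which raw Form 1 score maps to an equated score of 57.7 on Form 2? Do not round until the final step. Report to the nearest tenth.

54.3

Invert y = (SD_Y/SD_X)(x − M_X) + M_Y:
x = (SD_X/SD_Y)(y − M_Y) + M_X = (15.8/18.6)(57.7 − 61.9) + 57.9
x = 0.849462 × -4.200 + 57.9 = 54.3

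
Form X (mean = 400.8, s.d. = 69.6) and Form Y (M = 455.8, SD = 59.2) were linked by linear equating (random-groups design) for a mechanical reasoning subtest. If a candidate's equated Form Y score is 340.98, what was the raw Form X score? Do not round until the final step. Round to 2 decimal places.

265.81

Invert y = (SD_Y/SD_X)(x − M_X) + M_Y:
x = (SD_X/SD_Y)(y − M_Y) + M_X = (69.6/59.2)(340.98 − 455.8) + 400.8
x = 1.175676 × -114.820 + 400.8 = 265.81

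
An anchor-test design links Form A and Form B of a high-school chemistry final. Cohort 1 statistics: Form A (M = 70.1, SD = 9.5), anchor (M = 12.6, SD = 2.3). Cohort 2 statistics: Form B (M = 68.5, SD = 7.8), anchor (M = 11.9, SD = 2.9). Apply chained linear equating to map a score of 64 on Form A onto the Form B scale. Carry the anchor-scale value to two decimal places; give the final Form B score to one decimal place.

66.4

Form A → anchor (Cohort 1): v = (2.3/9.5)(64 − 70.1) + 12.6 = 11.12
anchor → Form B (Cohort 2): y = (7.8/2.9)(11.12 − 11.9) + 68.5 = 66.4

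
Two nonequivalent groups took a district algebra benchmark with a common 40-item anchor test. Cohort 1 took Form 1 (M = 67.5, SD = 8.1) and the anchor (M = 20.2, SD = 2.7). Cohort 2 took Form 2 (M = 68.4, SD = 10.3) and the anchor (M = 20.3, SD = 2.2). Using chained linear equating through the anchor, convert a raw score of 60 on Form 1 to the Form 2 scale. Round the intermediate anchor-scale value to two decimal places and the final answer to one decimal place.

56.2

Form 1 → anchor (Cohort 1): v = (2.7/8.1)(60 − 67.5) + 20.2 = 17.70
anchor → Form 2 (Cohort 2): y = (10.3/2.2)(17.70 − 20.3) + 68.4 = 56.2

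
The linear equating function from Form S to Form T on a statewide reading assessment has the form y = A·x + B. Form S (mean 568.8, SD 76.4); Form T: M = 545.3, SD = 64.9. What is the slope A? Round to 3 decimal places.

A = SD_Y / SD_X = 64.9 / 76.4 = 0.849

0.849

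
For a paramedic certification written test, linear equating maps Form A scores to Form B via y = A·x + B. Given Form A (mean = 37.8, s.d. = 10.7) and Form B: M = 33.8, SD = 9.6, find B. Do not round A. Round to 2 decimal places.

-0.11

A = SD_Y / SD_X = 9.6 / 10.7 = 0.897196
B = M_Y − A·M_X = 33.8 − 0.897196 × 37.8 = -0.11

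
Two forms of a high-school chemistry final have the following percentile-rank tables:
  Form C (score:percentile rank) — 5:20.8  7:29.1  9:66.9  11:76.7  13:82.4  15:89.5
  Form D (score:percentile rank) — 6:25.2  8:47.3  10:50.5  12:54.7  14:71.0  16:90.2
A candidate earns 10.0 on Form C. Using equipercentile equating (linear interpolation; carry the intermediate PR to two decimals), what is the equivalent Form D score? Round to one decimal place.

14.1

PR of 10.0 on Form C: 66.9 + (10.0 − 9)/(11 − 9) × (76.7 − 66.9) = 71.80
On Form D, PR 71.80 falls between score 14 (PR 71.0) and 16 (PR 90.2).
Interpolate: 14 + (71.80 − 71.0)/(90.2 − 71.0) × (16 − 14) = 14.1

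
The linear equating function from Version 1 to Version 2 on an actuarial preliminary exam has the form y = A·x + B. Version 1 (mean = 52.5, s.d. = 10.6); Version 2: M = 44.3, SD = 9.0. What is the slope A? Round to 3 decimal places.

0.849

A = SD_Y / SD_X = 9.0 / 10.6 = 0.849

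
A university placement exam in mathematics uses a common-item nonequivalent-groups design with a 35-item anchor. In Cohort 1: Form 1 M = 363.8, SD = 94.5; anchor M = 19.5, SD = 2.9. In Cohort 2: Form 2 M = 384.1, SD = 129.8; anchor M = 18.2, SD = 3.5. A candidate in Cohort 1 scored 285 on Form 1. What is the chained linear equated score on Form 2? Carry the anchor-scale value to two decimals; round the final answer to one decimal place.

342.6

Form 1 → anchor (Cohort 1): v = (2.9/94.5)(285 − 363.8) + 19.5 = 17.08
anchor → Form 2 (Cohort 2): y = (129.8/3.5)(17.08 − 18.2) + 384.1 = 342.6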